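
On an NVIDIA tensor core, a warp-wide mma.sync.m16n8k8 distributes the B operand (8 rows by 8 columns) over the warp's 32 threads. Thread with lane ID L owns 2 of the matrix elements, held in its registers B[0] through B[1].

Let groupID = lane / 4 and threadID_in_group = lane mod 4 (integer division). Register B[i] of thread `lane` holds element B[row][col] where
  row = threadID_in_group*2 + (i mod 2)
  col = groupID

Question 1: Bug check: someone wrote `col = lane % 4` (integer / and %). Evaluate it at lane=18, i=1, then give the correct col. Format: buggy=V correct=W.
`lane % 4`[18,1]=>2
18: grp=4,tig=2
[1] (2*2+1,4) = (5,4)
col: 2 vs 4

buggy=2 correct=4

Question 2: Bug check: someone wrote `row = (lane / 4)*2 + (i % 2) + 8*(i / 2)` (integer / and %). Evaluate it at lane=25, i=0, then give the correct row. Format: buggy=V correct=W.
buggy=12 correct=2

`(lane / 4)*2 + (i % 2) + 8*(i / 2)`[25,0]⇒12
25: gr=6,th=1
[0] (1*2+0,6) = (2,6)
row: 12 vs 2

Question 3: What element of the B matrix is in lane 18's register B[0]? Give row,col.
4,4

L=18→G=18>>2=4, T=18&3=2
[0]→row 2·2+0=4  col G=4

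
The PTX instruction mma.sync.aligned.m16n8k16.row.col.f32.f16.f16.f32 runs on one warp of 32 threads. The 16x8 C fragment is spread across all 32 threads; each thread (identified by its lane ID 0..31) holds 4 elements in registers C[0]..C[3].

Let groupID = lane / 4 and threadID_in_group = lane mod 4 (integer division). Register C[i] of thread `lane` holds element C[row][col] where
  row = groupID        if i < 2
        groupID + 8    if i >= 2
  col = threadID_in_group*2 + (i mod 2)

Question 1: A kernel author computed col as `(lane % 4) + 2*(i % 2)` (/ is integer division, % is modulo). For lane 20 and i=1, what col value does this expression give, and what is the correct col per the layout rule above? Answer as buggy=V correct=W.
buggy=2 correct=1

`(lane % 4) + 2*(i % 2)`[20,1]⇒2
L=20⇒gr=20>>2=5, th=20&3=0
[1]⇒row 5+0=5  col 0·2+1=1
col: 2 vs 1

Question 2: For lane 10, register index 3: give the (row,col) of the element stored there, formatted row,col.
L=10→G=10>>2=2, T=10&3=2
[3]→row 2+8=10  col 2·2+1=5

10,5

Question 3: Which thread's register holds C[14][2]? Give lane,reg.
25,2

r=14→G=6,rhi=1  c=2→T=1,p=0
L=6*4+1=25  i=1*2+0=2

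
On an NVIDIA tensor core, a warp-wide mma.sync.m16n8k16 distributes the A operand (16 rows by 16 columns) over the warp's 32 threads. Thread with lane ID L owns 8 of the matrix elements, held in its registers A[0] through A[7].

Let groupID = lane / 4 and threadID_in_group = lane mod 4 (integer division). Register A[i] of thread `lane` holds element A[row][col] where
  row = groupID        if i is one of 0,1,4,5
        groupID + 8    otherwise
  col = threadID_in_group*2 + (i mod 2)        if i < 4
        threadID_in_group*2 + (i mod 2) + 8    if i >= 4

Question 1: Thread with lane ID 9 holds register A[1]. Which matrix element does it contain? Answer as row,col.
lane 9=>9/4=2, 9 mod 4=1
i=1  r:2+0=>2  c:2·1+1+0=>3

2,3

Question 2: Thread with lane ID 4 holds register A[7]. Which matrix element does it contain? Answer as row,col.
lane 4: grp=1 (4/4), tig=0 (4%4)
i=7: r=1+8=9, c=0*2+1+8=9

9,9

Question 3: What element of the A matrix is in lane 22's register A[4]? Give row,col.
5,12

22: G=5,T=2
[4] (5+0,2*2+0+8) = (5,12)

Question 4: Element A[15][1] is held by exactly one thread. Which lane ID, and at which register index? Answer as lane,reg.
r:15=>grp=7,rB=1  c:1=>cB=0,tig=0,lo=1
L=7*4+0=28  i=0*4+1*2+1=3

28,3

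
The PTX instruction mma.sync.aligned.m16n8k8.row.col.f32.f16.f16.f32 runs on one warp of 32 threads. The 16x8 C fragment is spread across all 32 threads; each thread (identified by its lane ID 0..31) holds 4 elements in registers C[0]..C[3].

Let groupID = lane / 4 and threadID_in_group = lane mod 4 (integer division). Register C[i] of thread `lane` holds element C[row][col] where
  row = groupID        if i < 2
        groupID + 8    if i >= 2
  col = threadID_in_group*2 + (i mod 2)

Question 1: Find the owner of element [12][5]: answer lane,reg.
r: 12->gid=4,r8=1  c: 5->tid=2,i&1=1
L=4*4+2=18  i=1*2+1=3

18,3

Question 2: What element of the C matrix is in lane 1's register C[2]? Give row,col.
lane 1: grp=0 (1/4), tig=1 (1%4)
i=2: r=0+8=8, c=1*2+0=2

8,2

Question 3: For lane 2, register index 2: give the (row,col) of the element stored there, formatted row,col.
8,4

2: g=0,t=2
[2] (0+8,2*2+0) = (8,4)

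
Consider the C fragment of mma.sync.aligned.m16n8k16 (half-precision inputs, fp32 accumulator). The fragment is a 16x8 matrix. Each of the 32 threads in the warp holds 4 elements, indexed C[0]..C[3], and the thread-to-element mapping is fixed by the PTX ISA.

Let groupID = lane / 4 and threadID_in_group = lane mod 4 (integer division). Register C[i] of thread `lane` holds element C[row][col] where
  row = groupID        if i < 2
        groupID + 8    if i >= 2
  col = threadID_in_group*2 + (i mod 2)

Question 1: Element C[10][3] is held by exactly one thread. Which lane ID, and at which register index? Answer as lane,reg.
r=10->g=2,rb=1  c=3->t=1,b0=1
L=2*4+1=9  i=1*2+1=3

9,3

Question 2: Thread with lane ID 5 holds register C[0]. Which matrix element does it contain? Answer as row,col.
5: gid=1,tid=1
[0] (1+0,1*2+0) = (1,2)

1,2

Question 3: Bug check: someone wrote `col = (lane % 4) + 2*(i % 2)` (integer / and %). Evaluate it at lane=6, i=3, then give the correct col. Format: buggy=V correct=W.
`(lane % 4) + 2*(i % 2)`[6,3]⇒4
lane 6: gr=1 (6/4), th=2 (6%4)
i=3: r=1+8=9, c=2*2+1=5
col: 4 vs 5

buggy=4 correct=5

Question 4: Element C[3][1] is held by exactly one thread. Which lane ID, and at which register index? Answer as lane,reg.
r:3=>grp=3,rB=0  c:1=>tig=0,lo=1
L=3*4+0=12  i=0*2+1=1

12,1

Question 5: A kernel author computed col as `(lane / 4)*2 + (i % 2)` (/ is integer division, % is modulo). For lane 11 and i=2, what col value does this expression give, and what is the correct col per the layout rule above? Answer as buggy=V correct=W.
`(lane / 4)*2 + (i % 2)`[11,2]->4
L=11->g=11>>2=2, t=11&3=3
[2]->row 2+8=10  col 3·2+0=6
col: 4 vs 6

buggy=4 correct=6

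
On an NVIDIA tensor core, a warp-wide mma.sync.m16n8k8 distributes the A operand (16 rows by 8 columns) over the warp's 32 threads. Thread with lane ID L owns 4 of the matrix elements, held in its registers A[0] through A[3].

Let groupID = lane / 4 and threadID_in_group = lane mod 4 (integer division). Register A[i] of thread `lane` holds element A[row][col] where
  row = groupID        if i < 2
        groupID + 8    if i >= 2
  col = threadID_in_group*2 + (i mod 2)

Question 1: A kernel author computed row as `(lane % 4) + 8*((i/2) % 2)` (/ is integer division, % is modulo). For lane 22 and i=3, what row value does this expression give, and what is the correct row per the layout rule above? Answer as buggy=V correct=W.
buggy=10 correct=13

`(lane % 4) + 8*((i/2) % 2)`[22,3]⇒10
22: gr=5,th=2
[3] (5+8,2*2+1) = (13,5)
row: 10 vs 13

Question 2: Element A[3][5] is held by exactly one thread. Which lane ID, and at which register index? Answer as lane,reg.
14,1

r:3=>grp=3,rB=0  c:5=>tig=2,lo=1
L=3*4+2=14  i=0*2+1=1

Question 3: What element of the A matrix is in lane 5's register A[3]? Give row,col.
lane 5->5/4=1, 5 mod 4=1
i=3  r:1+8->9  c:2·1+1->3

9,3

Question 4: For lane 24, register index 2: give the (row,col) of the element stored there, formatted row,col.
L=24->g=24>>2=6, t=24&3=0
[2]->row 6+8=14  col 0·2+0=0

14,0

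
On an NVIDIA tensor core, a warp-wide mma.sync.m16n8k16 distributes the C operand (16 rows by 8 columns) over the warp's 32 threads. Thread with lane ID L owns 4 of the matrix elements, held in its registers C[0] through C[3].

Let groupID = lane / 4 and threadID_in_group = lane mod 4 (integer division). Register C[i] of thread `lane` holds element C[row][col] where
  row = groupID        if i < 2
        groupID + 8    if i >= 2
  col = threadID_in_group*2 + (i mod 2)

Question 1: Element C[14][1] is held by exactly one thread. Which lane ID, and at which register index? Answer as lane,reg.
24,3

r=14->g=6,rb=1  c=1->t=0,b0=1
L=6*4+0=24  i=1*2+1=3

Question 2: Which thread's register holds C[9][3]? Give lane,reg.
5,3

r=9→G=1,rhi=1  c=3→T=1,p=1
L=1*4+1=5  i=1*2+1=3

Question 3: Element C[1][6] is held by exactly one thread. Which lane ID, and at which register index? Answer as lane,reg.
r: 1->gid=1,r8=0  c: 6->tid=3,i&1=0
L=1*4+3=7  i=0*2+0=0

7,0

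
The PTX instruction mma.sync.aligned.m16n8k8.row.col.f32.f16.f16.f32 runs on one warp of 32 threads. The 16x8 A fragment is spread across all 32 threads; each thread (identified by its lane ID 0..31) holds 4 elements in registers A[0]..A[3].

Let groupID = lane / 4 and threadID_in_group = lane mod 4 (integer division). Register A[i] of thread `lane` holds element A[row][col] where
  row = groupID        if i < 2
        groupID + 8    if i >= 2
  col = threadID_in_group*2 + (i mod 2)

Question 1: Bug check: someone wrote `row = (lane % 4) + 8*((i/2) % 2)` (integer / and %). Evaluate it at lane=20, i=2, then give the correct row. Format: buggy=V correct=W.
buggy=8 correct=13

`(lane % 4) + 8*((i/2) % 2)`[20,2]->8
lane 20->20/4=5, 20 mod 4=0
i=2  r:5+8->13  c:2·0+0->0
row: 8 vs 13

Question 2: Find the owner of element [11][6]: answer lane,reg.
r=11->g=3,rb=1  c=6->t=3,b0=0
L=3*4+3=15  i=1*2+0=2

15,2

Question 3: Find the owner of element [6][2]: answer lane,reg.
25,0

r=6->g=6,rb=0  c=2->t=1,b0=0
L=6*4+1=25  i=0*2+0=0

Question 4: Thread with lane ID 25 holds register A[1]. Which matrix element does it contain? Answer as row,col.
25: G=6,T=1
[1] (6+0,1*2+1) = (6,3)

6,3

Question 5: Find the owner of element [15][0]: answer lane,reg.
28,2

r=15⇒gr=7,Rb=1  c=0⇒th=0,odd=0
L=7*4+0=28  i=1*2+0=2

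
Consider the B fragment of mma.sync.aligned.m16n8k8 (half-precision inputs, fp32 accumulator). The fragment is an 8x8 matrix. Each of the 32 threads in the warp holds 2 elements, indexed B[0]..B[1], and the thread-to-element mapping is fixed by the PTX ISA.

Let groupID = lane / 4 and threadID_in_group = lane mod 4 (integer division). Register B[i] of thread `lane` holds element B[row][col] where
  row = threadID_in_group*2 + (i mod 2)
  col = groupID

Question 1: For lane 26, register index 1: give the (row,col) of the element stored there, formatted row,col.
5,6

lane 26: grp=6 (26/4), tig=2 (26%4)
i=1: r=2*2+1=5, c=grp=6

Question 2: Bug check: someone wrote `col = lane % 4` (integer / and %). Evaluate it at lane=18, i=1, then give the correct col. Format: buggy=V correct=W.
`lane % 4`[18,1]=>2
lane 18: grp=4 (18/4), tig=2 (18%4)
i=1: r=2*2+1=5, c=grp=4
col: 2 vs 4

buggy=2 correct=4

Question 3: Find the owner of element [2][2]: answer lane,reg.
9,0

c=2⇒gr=2  r=2⇒th=1,odd=0
L=2*4+1=9  i=0=0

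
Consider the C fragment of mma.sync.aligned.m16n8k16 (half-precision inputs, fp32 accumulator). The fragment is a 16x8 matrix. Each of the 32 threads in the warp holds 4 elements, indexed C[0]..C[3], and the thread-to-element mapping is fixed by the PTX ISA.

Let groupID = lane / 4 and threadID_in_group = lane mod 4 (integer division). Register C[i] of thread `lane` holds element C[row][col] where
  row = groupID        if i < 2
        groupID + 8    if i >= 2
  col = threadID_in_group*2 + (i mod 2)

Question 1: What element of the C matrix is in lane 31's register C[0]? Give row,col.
7,6

L=31⇒gr=31>>2=7, th=31&3=3
[0]⇒row 7+0=7  col 3·2+0=6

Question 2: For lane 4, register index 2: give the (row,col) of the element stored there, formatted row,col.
lane 4⇒4/4=1, 4 mod 4=0
i=2  r:1+8⇒9  c:2·0+0⇒0

9,0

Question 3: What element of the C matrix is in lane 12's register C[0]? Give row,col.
3,0

L=12⇒gr=12>>2=3, th=12&3=0
[0]⇒row 3+0=3  col 0·2+0=0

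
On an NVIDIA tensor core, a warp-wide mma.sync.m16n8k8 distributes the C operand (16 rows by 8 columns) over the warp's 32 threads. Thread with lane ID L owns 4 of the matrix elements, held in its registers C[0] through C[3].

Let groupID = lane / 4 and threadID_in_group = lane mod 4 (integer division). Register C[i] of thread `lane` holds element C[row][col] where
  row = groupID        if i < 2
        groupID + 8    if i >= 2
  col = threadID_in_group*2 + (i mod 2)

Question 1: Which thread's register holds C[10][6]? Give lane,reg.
11,2

r=10→G=2,rhi=1  c=6→T=3,p=0
L=2*4+3=11  i=1*2+0=2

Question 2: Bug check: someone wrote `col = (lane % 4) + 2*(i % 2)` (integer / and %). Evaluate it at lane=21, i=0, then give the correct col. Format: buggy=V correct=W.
buggy=1 correct=2

`(lane % 4) + 2*(i % 2)`[21,0]->1
lane 21: g=5 (21/4), t=1 (21%4)
i=0: r=5+0=5, c=1*2+0=2
col: 1 vs 2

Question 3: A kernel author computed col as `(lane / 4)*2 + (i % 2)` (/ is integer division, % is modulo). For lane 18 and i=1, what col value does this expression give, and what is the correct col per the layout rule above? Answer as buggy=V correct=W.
buggy=9 correct=5

`(lane / 4)*2 + (i % 2)`[18,1]=>9
lane 18=>18/4=4, 18 mod 4=2
i=1  r:4+0=>4  c:2·2+1=>5
col: 9 vs 5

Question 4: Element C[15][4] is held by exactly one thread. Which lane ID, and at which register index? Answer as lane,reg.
r=15→G=7,rhi=1  c=4→T=2,p=0
L=7*4+2=30  i=1*2+0=2

30,2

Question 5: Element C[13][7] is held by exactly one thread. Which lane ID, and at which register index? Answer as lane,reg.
r=13->g=5,rb=1  c=7->t=3,b0=1
L=5*4+3=23  i=1*2+1=3

23,3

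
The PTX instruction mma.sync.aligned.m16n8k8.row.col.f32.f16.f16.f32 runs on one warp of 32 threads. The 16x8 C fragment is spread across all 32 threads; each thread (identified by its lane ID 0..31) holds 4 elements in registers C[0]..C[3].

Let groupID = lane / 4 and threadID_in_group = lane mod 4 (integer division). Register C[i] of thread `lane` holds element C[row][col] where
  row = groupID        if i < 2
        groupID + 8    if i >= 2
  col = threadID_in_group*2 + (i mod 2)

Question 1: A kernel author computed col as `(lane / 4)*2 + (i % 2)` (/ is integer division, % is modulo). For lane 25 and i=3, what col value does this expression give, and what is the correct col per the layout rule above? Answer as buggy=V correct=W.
buggy=13 correct=3

`(lane / 4)*2 + (i % 2)`[25,3]=>13
lane 25: grp=6 (25/4), tig=1 (25%4)
i=3: r=6+8=14, c=1*2+1=3
col: 13 vs 3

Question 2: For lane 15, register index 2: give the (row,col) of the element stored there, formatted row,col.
11,6

15: G=3,T=3
[2] (3+8,3*2+0) = (11,6)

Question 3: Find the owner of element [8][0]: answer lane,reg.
0,2

r: 8->gid=0,r8=1  c: 0->tid=0,i&1=0
L=0*4+0=0  i=1*2+0=2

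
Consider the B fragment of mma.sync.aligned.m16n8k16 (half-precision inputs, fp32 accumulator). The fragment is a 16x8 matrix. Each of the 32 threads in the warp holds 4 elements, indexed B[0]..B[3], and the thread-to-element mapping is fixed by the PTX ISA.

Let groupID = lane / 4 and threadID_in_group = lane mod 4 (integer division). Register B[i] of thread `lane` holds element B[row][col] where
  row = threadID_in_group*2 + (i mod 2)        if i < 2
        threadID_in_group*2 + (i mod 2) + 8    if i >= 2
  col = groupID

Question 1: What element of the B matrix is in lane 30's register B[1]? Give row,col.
30: G=7,T=2
[1] (2*2+1+0,7) = (5,7)

5,7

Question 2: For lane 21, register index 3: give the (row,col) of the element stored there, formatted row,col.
11,5

L=21⇒gr=21>>2=5, th=21&3=1
[3]⇒row 1·2+1+8=11  col gr=5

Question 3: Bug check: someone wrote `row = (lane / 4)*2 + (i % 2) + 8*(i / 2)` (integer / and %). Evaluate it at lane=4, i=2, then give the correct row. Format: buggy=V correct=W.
buggy=10 correct=8

`(lane / 4)*2 + (i % 2) + 8*(i / 2)`[4,2]=>10
lane 4=>4/4=1, 4 mod 4=0
i=2  r:2·0+0+8=>8  c:1
row: 10 vs 8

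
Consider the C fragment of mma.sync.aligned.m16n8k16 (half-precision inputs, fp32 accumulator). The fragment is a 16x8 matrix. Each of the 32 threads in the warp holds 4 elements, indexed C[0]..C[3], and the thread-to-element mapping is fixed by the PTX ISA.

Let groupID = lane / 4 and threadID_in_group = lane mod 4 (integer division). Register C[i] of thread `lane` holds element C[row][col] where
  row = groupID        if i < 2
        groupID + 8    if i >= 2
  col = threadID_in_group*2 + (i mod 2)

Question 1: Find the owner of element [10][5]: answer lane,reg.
10,3

r:10=>grp=2,rB=1  c:5=>tig=2,lo=1
L=2*4+2=10  i=1*2+1=3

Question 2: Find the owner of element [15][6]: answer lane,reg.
r=15->g=7,rb=1  c=6->t=3,b0=0
L=7*4+3=31  i=1*2+0=2

31,2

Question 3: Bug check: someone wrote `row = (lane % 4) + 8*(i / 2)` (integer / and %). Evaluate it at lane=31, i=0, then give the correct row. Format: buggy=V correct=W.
buggy=3 correct=7

`(lane % 4) + 8*(i / 2)`[31,0]->3
31: gid=7,tid=3
[0] (7+0,3*2+0) = (7,6)
row: 3 vs 7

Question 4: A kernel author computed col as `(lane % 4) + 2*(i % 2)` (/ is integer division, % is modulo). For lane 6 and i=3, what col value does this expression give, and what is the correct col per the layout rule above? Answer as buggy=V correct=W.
`(lane % 4) + 2*(i % 2)`[6,3]→4
lane 6→6/4=1, 6 mod 4=2
i=3  r:1+8→9  c:2·2+1→5
col: 4 vs 5

buggy=4 correct=5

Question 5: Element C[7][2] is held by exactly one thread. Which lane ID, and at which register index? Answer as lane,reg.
29,0

r:7=>grp=7,rB=0  c:2=>tig=1,lo=0
L=7*4+1=29  i=0*2+0=0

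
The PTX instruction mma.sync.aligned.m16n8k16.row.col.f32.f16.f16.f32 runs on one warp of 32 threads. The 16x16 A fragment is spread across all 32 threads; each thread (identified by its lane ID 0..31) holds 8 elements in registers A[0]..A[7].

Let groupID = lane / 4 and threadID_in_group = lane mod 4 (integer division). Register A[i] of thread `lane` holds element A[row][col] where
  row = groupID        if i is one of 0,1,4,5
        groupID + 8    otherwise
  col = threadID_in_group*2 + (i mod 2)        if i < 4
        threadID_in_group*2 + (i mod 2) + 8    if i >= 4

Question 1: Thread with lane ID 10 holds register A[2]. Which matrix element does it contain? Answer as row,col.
lane 10=>10/4=2, 10 mod 4=2
i=2  r:2+8=>10  c:2·2+0+0=>4

10,4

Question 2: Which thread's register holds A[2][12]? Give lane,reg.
10,4

r=2->g=2,rb=0  c=12->cb=1,t=2,b0=0
L=2*4+2=10  i=1*4+0*2+0=4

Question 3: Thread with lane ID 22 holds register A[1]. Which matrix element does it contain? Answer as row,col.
5,5

lane 22=>22/4=5, 22 mod 4=2
i=1  r:5+0=>5  c:2·2+1+0=>5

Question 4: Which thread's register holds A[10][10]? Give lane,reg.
9,6

r:10=>grp=2,rB=1  c:10=>cB=1,tig=1,lo=0
L=2*4+1=9  i=1*4+1*2+0=6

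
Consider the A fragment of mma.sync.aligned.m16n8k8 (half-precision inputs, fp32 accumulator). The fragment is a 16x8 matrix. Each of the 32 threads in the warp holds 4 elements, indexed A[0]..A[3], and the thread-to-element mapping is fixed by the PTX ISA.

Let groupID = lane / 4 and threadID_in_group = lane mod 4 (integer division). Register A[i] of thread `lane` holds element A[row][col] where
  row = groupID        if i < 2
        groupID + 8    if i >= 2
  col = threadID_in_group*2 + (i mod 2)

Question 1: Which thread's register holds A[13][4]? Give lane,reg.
r=13⇒gr=5,Rb=1  c=4⇒th=2,odd=0
L=5*4+2=22  i=1*2+0=2

22,2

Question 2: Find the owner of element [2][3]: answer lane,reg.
9,1

r: 2->gid=2,r8=0  c: 3->tid=1,i&1=1
L=2*4+1=9  i=0*2+1=1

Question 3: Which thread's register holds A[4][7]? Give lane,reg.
r:4=>grp=4,rB=0  c:7=>tig=3,lo=1
L=4*4+3=19  i=0*2+1=1

19,1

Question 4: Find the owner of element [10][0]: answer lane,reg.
r=10->g=2,rb=1  c=0->t=0,b0=0
L=2*4+0=8  i=1*2+0=2

8,2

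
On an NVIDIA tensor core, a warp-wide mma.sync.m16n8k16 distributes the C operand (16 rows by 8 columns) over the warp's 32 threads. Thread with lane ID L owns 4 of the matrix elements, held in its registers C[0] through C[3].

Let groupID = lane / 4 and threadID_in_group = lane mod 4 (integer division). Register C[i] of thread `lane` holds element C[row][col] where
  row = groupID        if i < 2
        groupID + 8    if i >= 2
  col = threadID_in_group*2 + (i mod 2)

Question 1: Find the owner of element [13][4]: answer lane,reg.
r=13→G=5,rhi=1  c=4→T=2,p=0
L=5*4+2=22  i=1*2+0=2

22,2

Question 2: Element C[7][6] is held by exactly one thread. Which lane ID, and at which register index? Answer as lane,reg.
r=7⇒gr=7,Rb=0  c=6⇒th=3,odd=0
L=7*4+3=31  i=0*2+0=0

31,0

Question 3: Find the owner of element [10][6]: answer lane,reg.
11,2

r=10→G=2,rhi=1  c=6→T=3,p=0
L=2*4+3=11  i=1*2+0=2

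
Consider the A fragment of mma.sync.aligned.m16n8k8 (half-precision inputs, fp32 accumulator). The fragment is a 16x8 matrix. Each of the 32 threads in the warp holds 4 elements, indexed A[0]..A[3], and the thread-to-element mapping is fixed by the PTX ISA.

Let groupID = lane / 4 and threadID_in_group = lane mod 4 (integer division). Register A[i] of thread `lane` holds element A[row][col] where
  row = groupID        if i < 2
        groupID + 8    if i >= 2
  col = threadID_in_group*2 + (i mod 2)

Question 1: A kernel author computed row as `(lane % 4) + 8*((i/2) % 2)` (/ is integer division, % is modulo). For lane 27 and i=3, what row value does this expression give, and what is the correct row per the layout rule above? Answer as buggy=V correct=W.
buggy=11 correct=14

`(lane % 4) + 8*((i/2) % 2)`[27,3]⇒11
L=27⇒gr=27>>2=6, th=27&3=3
[3]⇒row 6+8=14  col 3·2+1=7
row: 11 vs 14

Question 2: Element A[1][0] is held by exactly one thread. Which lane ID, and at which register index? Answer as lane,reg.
4,0

r: 1->gid=1,r8=0  c: 0->tid=0,i&1=0
L=1*4+0=4  i=0*2+0=0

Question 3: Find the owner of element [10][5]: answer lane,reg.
r=10→G=2,rhi=1  c=5→T=2,p=1
L=2*4+2=10  i=1*2+1=3

10,3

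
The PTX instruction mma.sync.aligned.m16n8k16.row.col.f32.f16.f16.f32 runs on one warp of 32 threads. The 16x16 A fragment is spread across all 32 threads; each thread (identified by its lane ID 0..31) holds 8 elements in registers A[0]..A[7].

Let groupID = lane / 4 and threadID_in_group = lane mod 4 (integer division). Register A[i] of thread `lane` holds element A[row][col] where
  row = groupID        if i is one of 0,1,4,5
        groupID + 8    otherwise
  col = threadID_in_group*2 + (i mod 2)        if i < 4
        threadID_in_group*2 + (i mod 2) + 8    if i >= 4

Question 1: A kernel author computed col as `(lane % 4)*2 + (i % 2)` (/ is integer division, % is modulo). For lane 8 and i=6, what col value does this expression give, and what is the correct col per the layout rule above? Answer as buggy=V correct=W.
buggy=0 correct=8

`(lane % 4)*2 + (i % 2)`[8,6]⇒0
8: gr=2,th=0
[6] (2+8,0*2+0+8) = (10,8)
col: 0 vs 8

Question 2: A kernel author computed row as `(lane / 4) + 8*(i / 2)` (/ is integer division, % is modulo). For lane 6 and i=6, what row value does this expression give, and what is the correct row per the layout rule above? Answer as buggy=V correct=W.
`(lane / 4) + 8*(i / 2)`[6,6]=>25
6: grp=1,tig=2
[6] (1+8,2*2+0+8) = (9,12)
row: 25 vs 9

buggy=25 correct=9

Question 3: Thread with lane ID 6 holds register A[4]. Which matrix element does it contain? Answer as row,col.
lane 6=>6/4=1, 6 mod 4=2
i=4  r:1+0=>1  c:2·2+0+8=>12

1,12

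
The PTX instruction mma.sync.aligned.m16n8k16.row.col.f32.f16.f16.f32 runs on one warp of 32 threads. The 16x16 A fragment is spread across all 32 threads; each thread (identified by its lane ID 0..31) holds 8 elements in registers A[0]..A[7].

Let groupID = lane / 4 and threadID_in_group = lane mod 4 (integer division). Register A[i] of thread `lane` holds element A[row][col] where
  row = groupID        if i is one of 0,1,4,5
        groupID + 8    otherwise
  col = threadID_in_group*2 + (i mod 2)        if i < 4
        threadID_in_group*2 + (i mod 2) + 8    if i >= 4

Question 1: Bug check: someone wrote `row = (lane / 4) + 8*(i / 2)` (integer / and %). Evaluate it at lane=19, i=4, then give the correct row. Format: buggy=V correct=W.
`(lane / 4) + 8*(i / 2)`[19,4]⇒20
lane 19: gr=4 (19/4), th=3 (19%4)
i=4: r=4+0=4, c=3*2+0+8=14
row: 20 vs 4

buggy=20 correct=4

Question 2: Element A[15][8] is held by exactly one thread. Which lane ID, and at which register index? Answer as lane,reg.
r=15⇒gr=7,Rb=1  c=8⇒Cb=1,th=0,odd=0
L=7*4+0=28  i=1*4+1*2+0=6

28,6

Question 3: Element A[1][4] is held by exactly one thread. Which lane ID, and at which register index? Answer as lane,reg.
6,0

r=1→G=1,rhi=0  c=4→chi=0,T=2,p=0
L=1*4+2=6  i=0*4+0*2+0=0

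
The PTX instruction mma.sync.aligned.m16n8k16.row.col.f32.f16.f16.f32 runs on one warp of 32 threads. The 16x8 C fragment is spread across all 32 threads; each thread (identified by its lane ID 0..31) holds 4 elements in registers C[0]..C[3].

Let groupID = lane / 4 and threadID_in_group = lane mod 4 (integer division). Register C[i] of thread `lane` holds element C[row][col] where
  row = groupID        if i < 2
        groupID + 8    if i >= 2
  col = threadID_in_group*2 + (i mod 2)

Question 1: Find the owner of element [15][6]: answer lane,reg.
31,2

r:15=>grp=7,rB=1  c:6=>tig=3,lo=0
L=7*4+3=31  i=1*2+0=2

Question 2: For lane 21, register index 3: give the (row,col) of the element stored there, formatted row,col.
L=21->g=21>>2=5, t=21&3=1
[3]->row 5+8=13  col 1·2+1=3

13,3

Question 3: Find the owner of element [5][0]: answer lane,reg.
20,0

r: 5->gid=5,r8=0  c: 0->tid=0,i&1=0
L=5*4+0=20  i=0*2+0=0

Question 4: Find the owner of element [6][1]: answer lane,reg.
24,1

r=6→G=6,rhi=0  c=1→T=0,p=1
L=6*4+0=24  i=0*2+1=1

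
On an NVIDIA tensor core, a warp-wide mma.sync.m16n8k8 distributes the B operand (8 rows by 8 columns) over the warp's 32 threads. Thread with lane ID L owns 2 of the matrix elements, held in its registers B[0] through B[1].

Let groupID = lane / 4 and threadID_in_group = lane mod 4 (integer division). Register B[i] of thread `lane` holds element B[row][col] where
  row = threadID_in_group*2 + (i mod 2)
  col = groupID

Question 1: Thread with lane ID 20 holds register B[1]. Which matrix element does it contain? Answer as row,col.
20: grp=5,tig=0
[1] (0*2+1,5) = (1,5)

1,5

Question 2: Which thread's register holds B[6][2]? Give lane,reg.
c=2→G=2  r=6→T=3,p=0
L=2*4+3=11  i=0=0

11,0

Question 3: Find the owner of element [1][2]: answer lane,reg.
8,1

c:2=>grp=2  r:1=>tig=0,lo=1
L=2*4+0=8  i=1=1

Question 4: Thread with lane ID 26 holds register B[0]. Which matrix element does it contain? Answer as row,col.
lane 26: gid=6 (26/4), tid=2 (26%4)
i=0: r=2*2+0=4, c=gid=6

4,6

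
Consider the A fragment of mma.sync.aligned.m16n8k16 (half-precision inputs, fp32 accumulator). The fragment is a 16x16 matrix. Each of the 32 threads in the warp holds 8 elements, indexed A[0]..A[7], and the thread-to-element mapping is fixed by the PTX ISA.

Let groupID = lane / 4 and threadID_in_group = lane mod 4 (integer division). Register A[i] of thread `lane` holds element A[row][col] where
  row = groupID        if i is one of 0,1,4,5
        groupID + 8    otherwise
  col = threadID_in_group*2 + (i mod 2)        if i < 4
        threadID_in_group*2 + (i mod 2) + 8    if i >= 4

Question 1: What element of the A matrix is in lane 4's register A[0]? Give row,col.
4: g=1,t=0
[0] (1+0,0*2+0+0) = (1,0)

1,0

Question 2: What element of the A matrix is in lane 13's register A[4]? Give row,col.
3,10

L=13->g=13>>2=3, t=13&3=1
[4]->row 3+0=3  col 1·2+0+8=10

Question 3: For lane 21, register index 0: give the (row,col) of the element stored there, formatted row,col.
lane 21→21/4=5, 21 mod 4=1
i=0  r:5+0→5  c:2·1+0+0→2

5,2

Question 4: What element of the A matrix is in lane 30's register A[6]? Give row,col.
15,12

lane 30→30/4=7, 30 mod 4=2
i=6  r:7+8→15  c:2·2+0+8→12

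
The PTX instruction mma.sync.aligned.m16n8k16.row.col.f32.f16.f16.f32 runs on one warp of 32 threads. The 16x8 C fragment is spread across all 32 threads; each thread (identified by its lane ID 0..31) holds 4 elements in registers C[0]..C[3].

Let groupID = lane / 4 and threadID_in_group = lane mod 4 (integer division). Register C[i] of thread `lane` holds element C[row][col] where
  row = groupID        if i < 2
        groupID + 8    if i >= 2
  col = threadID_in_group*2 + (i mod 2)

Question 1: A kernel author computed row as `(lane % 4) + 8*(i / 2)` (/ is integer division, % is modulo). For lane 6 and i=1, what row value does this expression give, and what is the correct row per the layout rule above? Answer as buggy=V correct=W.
`(lane % 4) + 8*(i / 2)`[6,1]→2
lane 6→6/4=1, 6 mod 4=2
i=1  r:1+0→1  c:2·2+1→5
row: 2 vs 1

buggy=2 correct=1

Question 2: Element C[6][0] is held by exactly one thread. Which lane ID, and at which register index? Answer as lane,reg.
r=6->g=6,rb=0  c=0->t=0,b0=0
L=6*4+0=24  i=0*2+0=0

24,0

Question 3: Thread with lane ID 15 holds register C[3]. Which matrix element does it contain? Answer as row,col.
15: grp=3,tig=3
[3] (3+8,3*2+1) = (11,7)

11,7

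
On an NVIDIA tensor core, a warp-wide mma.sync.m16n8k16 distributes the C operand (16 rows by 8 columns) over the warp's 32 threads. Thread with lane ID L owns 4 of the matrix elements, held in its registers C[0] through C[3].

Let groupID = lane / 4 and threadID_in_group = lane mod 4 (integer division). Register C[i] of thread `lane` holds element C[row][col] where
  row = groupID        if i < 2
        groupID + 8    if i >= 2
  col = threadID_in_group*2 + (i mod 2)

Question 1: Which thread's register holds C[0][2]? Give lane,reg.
r:0=>grp=0,rB=0  c:2=>tig=1,lo=0
L=0*4+1=1  i=0*2+0=0

1,0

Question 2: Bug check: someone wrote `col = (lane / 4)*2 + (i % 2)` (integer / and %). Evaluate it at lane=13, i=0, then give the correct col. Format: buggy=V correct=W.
`(lane / 4)*2 + (i % 2)`[13,0]=>6
lane 13=>13/4=3, 13 mod 4=1
i=0  r:3+0=>3  c:2·1+0=>2
col: 6 vs 2

buggy=6 correct=2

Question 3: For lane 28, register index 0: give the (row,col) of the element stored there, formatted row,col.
L=28->g=28>>2=7, t=28&3=0
[0]->row 7+0=7  col 0·2+0=0

7,0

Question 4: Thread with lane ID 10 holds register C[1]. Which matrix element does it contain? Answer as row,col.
L=10=>grp=10>>2=2, tig=10&3=2
[1]=>row 2+0=2  col 2·2+1=5

2,5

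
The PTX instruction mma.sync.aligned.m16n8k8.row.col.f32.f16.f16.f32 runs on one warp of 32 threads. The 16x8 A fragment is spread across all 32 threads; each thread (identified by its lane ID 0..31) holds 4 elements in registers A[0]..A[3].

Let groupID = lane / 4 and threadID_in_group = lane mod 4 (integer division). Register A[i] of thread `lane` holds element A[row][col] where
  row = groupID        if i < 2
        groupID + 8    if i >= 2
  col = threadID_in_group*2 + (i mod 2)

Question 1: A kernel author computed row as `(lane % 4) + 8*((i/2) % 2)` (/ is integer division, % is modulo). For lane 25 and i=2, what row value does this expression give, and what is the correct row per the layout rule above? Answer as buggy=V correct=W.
`(lane % 4) + 8*((i/2) % 2)`[25,2]->9
lane 25: g=6 (25/4), t=1 (25%4)
i=2: r=6+8=14, c=1*2+0=2
row: 9 vs 14

buggy=9 correct=14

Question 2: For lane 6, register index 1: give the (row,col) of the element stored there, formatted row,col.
1,5

L=6⇒gr=6>>2=1, th=6&3=2
[1]⇒row 1+0=1  col 2·2+1=5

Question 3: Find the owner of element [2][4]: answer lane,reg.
r: 2->gid=2,r8=0  c: 4->tid=2,i&1=0
L=2*4+2=10  i=0*2+0=0

10,0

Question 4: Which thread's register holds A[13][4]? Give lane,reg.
22,2

r:13=>grp=5,rB=1  c:4=>tig=2,lo=0
L=5*4+2=22  i=1*2+0=2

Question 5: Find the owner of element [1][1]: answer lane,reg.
4,1

r=1⇒gr=1,Rb=0  c=1⇒th=0,odd=1
L=1*4+0=4  i=0*2+1=1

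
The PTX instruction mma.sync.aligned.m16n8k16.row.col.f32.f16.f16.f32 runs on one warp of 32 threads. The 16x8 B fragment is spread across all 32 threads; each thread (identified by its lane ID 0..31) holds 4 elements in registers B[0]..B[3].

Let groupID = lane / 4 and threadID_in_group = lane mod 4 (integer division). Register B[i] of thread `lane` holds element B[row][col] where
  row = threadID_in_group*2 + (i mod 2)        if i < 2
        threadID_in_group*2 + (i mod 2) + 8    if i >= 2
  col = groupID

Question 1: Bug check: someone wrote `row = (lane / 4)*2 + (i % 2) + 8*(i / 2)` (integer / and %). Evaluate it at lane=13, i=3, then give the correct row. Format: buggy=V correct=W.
`(lane / 4)*2 + (i % 2) + 8*(i / 2)`[13,3]→15
lane 13→13/4=3, 13 mod 4=1
i=3  r:2·1+1+8→11  c:3
row: 15 vs 11

buggy=15 correct=11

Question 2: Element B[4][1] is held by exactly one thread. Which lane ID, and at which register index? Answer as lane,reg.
6,0

c:1=>grp=1  r:4=>rB=0,tig=2,lo=0
L=1*4+2=6  i=0*2+0=0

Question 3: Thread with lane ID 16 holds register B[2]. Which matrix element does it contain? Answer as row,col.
8,4

L=16⇒gr=16>>2=4, th=16&3=0
[2]⇒row 0·2+0+8=8  col gr=4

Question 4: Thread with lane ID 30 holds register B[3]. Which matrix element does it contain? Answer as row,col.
13,7

lane 30: gr=7 (30/4), th=2 (30%4)
i=3: r=2*2+1+8=13, c=gr=7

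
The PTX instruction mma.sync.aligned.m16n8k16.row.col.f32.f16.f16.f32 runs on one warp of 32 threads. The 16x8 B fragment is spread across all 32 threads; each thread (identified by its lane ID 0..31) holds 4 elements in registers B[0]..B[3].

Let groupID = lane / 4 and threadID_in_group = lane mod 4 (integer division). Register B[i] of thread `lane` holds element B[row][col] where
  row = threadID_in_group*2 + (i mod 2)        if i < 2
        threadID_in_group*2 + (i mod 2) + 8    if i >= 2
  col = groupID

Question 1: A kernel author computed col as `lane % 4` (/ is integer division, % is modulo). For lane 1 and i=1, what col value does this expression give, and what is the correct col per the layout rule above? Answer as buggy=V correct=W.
buggy=1 correct=0

`lane % 4`[1,1]->1
1: g=0,t=1
[1] (1*2+1+0,0) = (3,0)
col: 1 vs 0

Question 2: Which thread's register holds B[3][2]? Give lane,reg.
9,1

c=2→G=2  r=3→rhi=0,T=1,p=1
L=2*4+1=9  i=0*2+1=1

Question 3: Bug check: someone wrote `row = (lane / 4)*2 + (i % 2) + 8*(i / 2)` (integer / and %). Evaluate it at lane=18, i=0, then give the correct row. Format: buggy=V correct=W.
buggy=8 correct=4

`(lane / 4)*2 + (i % 2) + 8*(i / 2)`[18,0]⇒8
L=18⇒gr=18>>2=4, th=18&3=2
[0]⇒row 2·2+0+0=4  col gr=4
row: 8 vs 4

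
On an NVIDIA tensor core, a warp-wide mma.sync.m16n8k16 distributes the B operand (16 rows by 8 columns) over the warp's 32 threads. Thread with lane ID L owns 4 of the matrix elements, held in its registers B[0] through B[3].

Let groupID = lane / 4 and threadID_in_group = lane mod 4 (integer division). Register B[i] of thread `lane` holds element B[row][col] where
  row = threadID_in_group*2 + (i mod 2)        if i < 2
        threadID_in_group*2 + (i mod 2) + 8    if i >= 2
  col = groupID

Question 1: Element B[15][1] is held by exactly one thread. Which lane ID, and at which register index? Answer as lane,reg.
7,3

c:1=>grp=1  r:15=>rB=1,tig=3,lo=1
L=1*4+3=7  i=1*2+1=3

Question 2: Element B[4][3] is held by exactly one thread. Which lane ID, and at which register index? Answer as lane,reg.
14,0

c: 3->gid=3  r: 4->r8=0,tid=2,i&1=0
L=3*4+2=14  i=0*2+0=0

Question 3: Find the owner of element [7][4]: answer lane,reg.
c: 4->gid=4  r: 7->r8=0,tid=3,i&1=1
L=4*4+3=19  i=0*2+1=1

19,1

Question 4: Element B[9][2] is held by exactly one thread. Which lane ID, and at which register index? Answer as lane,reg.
8,3

c=2⇒gr=2  r=9⇒Rb=1,th=0,odd=1
L=2*4+0=8  i=1*2+1=3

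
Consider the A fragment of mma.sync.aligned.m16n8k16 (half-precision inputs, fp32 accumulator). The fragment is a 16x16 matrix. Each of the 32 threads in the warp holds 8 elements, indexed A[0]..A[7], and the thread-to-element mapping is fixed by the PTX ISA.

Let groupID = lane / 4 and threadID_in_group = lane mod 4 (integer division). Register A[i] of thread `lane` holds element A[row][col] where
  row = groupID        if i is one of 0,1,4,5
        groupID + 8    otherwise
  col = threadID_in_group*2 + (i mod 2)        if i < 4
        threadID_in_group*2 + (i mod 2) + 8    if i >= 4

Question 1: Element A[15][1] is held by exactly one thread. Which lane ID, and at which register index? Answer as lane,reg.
r=15->g=7,rb=1  c=1->cb=0,t=0,b0=1
L=7*4+0=28  i=0*4+1*2+1=3

28,3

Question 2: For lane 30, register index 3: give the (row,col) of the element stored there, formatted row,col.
15,5

lane 30⇒30/4=7, 30 mod 4=2
i=3  r:7+8⇒15  c:2·2+1+0⇒5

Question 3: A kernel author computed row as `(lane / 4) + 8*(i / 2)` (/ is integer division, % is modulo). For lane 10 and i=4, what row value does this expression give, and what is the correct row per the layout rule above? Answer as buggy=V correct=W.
`(lane / 4) + 8*(i / 2)`[10,4]->18
lane 10: g=2 (10/4), t=2 (10%4)
i=4: r=2+0=2, c=2*2+0+8=12
row: 18 vs 2

buggy=18 correct=2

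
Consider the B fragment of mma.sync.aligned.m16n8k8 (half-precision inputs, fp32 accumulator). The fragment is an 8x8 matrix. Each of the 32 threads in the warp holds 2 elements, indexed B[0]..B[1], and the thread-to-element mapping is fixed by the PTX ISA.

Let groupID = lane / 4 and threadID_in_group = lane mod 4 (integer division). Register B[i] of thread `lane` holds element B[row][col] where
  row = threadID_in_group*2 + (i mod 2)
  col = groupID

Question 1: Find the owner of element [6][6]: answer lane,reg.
c=6→G=6  r=6→T=3,p=0
L=6*4+3=27  i=0=0

27,0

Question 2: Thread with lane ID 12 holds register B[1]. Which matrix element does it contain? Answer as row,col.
1,3

lane 12: g=3 (12/4), t=0 (12%4)
i=1: r=0*2+1=1, c=g=3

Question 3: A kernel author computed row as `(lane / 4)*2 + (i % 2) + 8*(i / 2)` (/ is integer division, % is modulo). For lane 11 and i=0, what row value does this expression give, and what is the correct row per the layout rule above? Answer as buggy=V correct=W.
`(lane / 4)*2 + (i % 2) + 8*(i / 2)`[11,0]⇒4
11: gr=2,th=3
[0] (3*2+0,2) = (6,2)
row: 4 vs 6

buggy=4 correct=6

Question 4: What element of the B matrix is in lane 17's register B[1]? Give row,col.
3,4

lane 17: G=4 (17/4), T=1 (17%4)
i=1: r=1*2+1=3, c=G=4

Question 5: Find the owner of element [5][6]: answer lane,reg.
26,1

c=6->g=6  r=5->t=2,b0=1
L=6*4+2=26  i=1=1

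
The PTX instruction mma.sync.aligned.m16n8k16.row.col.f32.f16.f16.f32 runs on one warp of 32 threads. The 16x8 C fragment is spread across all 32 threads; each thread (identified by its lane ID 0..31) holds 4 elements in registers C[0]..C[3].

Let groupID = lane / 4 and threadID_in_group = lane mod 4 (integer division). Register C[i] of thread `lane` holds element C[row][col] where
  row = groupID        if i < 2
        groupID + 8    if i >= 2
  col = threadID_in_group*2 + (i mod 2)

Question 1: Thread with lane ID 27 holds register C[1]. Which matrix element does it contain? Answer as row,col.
L=27->g=27>>2=6, t=27&3=3
[1]->row 6+0=6  col 3·2+1=7

6,7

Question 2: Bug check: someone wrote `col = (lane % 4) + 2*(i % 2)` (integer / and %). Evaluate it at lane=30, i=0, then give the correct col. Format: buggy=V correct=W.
buggy=2 correct=4

`(lane % 4) + 2*(i % 2)`[30,0]->2
30: gid=7,tid=2
[0] (7+0,2*2+0) = (7,4)
col: 2 vs 4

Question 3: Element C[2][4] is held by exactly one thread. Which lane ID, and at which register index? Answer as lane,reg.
r=2⇒gr=2,Rb=0  c=4⇒th=2,odd=0
L=2*4+2=10  i=0*2+0=0

10,0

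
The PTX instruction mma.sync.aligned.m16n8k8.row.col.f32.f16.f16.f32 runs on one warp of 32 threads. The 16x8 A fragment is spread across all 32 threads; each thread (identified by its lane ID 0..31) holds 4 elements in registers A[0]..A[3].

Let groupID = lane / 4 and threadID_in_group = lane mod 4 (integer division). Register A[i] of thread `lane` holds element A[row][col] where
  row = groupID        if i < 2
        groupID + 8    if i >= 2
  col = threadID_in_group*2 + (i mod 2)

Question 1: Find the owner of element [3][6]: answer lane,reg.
15,0

r=3→G=3,rhi=0  c=6→T=3,p=0
L=3*4+3=15  i=0*2+0=0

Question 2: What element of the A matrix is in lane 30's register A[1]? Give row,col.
30: grp=7,tig=2
[1] (7+0,2*2+1) = (7,5)

7,5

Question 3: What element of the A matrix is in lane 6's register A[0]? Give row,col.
6: gid=1,tid=2
[0] (1+0,2*2+0) = (1,4)

1,4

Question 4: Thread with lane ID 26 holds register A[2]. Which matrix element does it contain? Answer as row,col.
14,4

26: g=6,t=2
[2] (6+8,2*2+0) = (14,4)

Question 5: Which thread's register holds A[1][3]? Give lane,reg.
r=1→G=1,rhi=0  c=3→T=1,p=1
L=1*4+1=5  i=0*2+1=1

5,1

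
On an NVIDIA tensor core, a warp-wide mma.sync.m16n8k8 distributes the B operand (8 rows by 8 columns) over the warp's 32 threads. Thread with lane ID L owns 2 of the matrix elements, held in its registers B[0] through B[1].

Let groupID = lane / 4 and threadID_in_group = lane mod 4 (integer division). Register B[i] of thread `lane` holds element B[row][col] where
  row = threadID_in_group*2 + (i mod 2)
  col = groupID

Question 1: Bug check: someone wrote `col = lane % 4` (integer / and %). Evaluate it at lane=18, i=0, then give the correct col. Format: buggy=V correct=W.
buggy=2 correct=4

`lane % 4`[18,0]->2
lane 18->18/4=4, 18 mod 4=2
i=0  r:2·2+0->4  c:4
col: 2 vs 4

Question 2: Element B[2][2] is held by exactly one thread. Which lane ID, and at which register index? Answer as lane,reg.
c=2->g=2  r=2->t=1,b0=0
L=2*4+1=9  i=0=0

9,0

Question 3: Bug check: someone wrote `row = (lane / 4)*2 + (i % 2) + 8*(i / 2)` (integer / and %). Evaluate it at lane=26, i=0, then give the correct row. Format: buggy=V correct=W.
buggy=12 correct=4

`(lane / 4)*2 + (i % 2) + 8*(i / 2)`[26,0]->12
L=26->gid=26>>2=6, tid=26&3=2
[0]->row 2·2+0=4  col gid=6
row: 12 vs 4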